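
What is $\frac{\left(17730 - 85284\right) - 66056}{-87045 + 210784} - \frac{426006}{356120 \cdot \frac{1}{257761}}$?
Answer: $- \frac{6793773300588737}{22032966340} \approx -3.0835 \cdot 10^{5}$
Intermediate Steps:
$\frac{\left(17730 - 85284\right) - 66056}{-87045 + 210784} - \frac{426006}{356120 \cdot \frac{1}{257761}} = \frac{-67554 - 66056}{123739} - \frac{426006}{356120 \cdot \frac{1}{257761}} = \left(-133610\right) \frac{1}{123739} - \frac{426006}{\frac{356120}{257761}} = - \frac{133610}{123739} - \frac{54903866283}{178060} = - \frac{6793773300588737}{22032966340}$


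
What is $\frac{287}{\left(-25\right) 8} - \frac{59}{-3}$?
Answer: $\frac{10939}{600} \approx 18.232$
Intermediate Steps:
$\frac{287}{\left(-25\right) 8} - \frac{59}{-3} = \frac{287}{-200} - - \frac{59}{3} = 287 \left(- \frac{1}{200}\right) + \frac{59}{3} = - \frac{287}{200} + \frac{59}{3} = \frac{10939}{600}$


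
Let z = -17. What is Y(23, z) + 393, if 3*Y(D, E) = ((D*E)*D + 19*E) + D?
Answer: -8114/3 ≈ -2704.7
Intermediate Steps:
Y(D, E) = D/3 + 19*E/3 + E*D**2/3 (Y(D, E) = (((D*E)*D + 19*E) + D)/3 = ((E*D**2 + 19*E) + D)/3 = ((19*E + E*D**2) + D)/3 = (D + 19*E + E*D**2)/3 = D/3 + 19*E/3 + E*D**2/3)
Y(23, z) + 393 = ((1/3)*23 + (19/3)*(-17) + (1/3)*(-17)*23**2) + 393 = (23/3 - 323/3 + (1/3)*(-17)*529) + 393 = (23/3 - 323/3 - 8993/3) + 393 = -9293/3 + 393 = -8114/3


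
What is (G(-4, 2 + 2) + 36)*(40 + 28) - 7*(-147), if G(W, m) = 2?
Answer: 3613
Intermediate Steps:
(G(-4, 2 + 2) + 36)*(40 + 28) - 7*(-147) = (2 + 36)*(40 + 28) - 7*(-147) = 38*68 + 1029 = 2584 + 1029 = 3613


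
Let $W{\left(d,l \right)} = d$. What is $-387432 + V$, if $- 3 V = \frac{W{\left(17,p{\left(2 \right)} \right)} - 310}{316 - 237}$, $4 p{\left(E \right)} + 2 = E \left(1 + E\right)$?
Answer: $- \frac{91821091}{237} \approx -3.8743 \cdot 10^{5}$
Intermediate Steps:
$p{\left(E \right)} = - \frac{1}{2} + \frac{E \left(1 + E\right)}{4}$
$V = \frac{293}{237}$ ($V = - \frac{\left(17 - 310\right) \frac{1}{316 - 237}}{3} = - \frac{\left(-293\right) \frac{1}{79}}{3} = \left(- \frac{1}{3}\right) \left(- \frac{293}{79}\right) = \frac{293}{237} \approx 1.2363$)
$-387432 + V = -387432 + \frac{293}{237} = - \frac{91821091}{237}$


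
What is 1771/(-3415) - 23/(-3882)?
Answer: -6796477/13257030 ≈ -0.51267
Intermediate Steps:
1771/(-3415) - 23/(-3882) = 1771*(-1/3415) - 23*(-1/3882) = -1771/3415 + 23/3882 = -6796477/13257030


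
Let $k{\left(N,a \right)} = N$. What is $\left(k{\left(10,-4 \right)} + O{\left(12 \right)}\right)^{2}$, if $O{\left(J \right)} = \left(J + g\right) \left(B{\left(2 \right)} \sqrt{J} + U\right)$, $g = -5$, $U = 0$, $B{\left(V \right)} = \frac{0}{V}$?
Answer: $100$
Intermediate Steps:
$B{\left(V \right)} = 0$
$O{\left(J \right)} = 0$ ($O{\left(J \right)} = \left(J - 5\right) \left(0 \sqrt{J} + 0\right) = \left(-5 + J\right) \left(0 + 0\right) = \left(-5 + J\right) 0 = 0$)
$\left(k{\left(10,-4 \right)} + O{\left(12 \right)}\right)^{2} = \left(10 + 0\right)^{2} = 10^{2} = 100$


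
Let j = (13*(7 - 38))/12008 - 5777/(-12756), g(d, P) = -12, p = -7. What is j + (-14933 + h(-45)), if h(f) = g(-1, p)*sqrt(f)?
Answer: -571820957309/38293512 - 36*I*sqrt(5) ≈ -14933.0 - 80.498*I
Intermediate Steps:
h(f) = -12*sqrt(f)
j = 16057387/38293512 (j = (13*(-31))*(1/12008) - 5777*(-1/12756) = -403*1/12008 + 5777/12756 = -403/12008 + 5777/12756 = 16057387/38293512 ≈ 0.41932)
j + (-14933 + h(-45)) = 16057387/38293512 + (-14933 - 36*I*sqrt(5)) = -571820957309/38293512 - 36*I*sqrt(5)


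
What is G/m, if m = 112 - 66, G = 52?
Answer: 26/23 ≈ 1.1304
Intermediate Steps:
m = 46
G/m = 52/46 = 52*(1/46) = 26/23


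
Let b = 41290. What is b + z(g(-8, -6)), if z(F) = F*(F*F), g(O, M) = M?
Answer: 41074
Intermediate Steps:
z(F) = F³ (z(F) = F*F² = F³)
b + z(g(-8, -6)) = 41290 + (-6)³ = 41290 - 216 = 41074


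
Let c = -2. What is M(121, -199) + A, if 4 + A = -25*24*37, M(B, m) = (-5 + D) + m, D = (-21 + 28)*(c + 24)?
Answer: -22254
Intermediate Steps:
D = 154 (D = (-21 + 28)*(-2 + 24) = 7*22 = 154)
M(B, m) = 149 + m (M(B, m) = (-5 + 154) + m = 149 + m)
A = -22204 (A = -4 - 25*24*37 = -4 - 600*37 = -4 - 22200 = -22204)
M(121, -199) + A = (149 - 199) - 22204 = -50 - 22204 = -22254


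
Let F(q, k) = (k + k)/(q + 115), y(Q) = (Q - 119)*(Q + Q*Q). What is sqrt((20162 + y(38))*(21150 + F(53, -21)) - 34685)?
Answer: I*sqrt(2112471715) ≈ 45962.0*I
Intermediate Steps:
y(Q) = (-119 + Q)*(Q + Q**2)
F(q, k) = 2*k/(115 + q) (F(q, k) = (2*k)/(115 + q) = 2*k/(115 + q))
sqrt((20162 + y(38))*(21150 + F(53, -21)) - 34685) = sqrt((20162 + 38*(-119 + 38**2 - 118*38))*(21150 + 2*(-21)/(115 + 53)) - 34685) = sqrt((20162 + 38*(-119 + 1444 - 4484))*(21150 + 2*(-21)/168) - 34685) = sqrt((20162 + 38*(-3159))*(21150 + 2*(-21)*(1/168)) - 34685) = sqrt((20162 - 120042)*(21150 - 1/4) - 34685) = sqrt(-99880*84599/4 - 34685) = sqrt(-2112437030 - 34685) = sqrt(-2112471715) = I*sqrt(2112471715)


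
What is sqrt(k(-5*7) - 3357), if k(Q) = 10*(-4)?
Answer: I*sqrt(3397) ≈ 58.284*I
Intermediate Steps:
k(Q) = -40
sqrt(k(-5*7) - 3357) = sqrt(-40 - 3357) = sqrt(-3397) = I*sqrt(3397)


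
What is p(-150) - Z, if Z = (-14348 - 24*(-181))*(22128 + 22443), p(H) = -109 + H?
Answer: 445888025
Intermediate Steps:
Z = -445888284 (Z = (-14348 + 4344)*44571 = -10004*44571 = -445888284)
p(-150) - Z = (-109 - 150) - 1*(-445888284) = -259 + 445888284 = 445888025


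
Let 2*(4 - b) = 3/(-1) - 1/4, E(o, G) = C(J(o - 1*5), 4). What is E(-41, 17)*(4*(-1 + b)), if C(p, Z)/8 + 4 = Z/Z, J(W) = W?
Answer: -444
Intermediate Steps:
C(p, Z) = -24 (C(p, Z) = -32 + 8*(Z/Z) = -32 + 8*1 = -32 + 8 = -24)
E(o, G) = -24
b = 45/8 (b = 4 - (3/(-1) - 1/4)/2 = 4 - (3*(-1) - 1*1/4)/2 = 4 - (-3 - 1/4)/2 = 4 - 1/2*(-13/4) = 4 + 13/8 = 45/8 ≈ 5.6250)
E(-41, 17)*(4*(-1 + b)) = -96*(-1 + 45/8) = -96*37/8 = -24*37/2 = -444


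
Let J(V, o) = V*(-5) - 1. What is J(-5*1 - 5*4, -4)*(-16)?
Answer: -1984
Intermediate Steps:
J(V, o) = -1 - 5*V (J(V, o) = -5*V - 1 = -1 - 5*V)
J(-5*1 - 5*4, -4)*(-16) = (-1 - 5*(-5*1 - 5*4))*(-16) = (-1 - 5*(-5 - 20))*(-16) = (-1 - 5*(-25))*(-16) = (-1 + 125)*(-16) = 124*(-16) = -1984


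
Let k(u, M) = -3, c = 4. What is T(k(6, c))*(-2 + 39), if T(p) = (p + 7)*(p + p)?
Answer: -888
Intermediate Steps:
T(p) = 2*p*(7 + p) (T(p) = (7 + p)*(2*p) = 2*p*(7 + p))
T(k(6, c))*(-2 + 39) = (2*(-3)*(7 - 3))*(-2 + 39) = (2*(-3)*4)*37 = -24*37 = -888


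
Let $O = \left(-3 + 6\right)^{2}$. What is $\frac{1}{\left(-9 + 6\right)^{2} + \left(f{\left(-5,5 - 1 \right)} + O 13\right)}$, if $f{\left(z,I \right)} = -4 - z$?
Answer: $\frac{1}{127} \approx 0.007874$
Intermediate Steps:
$O = 9$ ($O = 3^{2} = 9$)
$\frac{1}{\left(-9 + 6\right)^{2} + \left(f{\left(-5,5 - 1 \right)} + O 13\right)} = \frac{1}{\left(-9 + 6\right)^{2} + \left(\left(-4 - -5\right) + 9 \cdot 13\right)} = \frac{1}{\left(-3\right)^{2} + \left(\left(-4 + 5\right) + 117\right)} = \frac{1}{9 + \left(1 + 117\right)} = \frac{1}{9 + 118} = \frac{1}{127}$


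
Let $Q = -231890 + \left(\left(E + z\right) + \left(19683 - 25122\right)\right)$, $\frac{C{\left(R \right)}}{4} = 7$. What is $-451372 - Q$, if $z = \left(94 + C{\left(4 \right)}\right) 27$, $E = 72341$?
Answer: $-289678$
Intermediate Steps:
$C{\left(R \right)} = 28$ ($C{\left(R \right)} = 4 \cdot 7 = 28$)
$z = 3294$ ($z = \left(94 + 28\right) 27 = 122 \cdot 27 = 3294$)
$Q = -161694$ ($Q = -231890 + \left(\left(72341 + 3294\right) + \left(19683 - 25122\right)\right) = -231890 + \left(75635 + \left(19683 - 25122\right)\right) = -231890 + \left(75635 - 5439\right) = -231890 + 70196 = -161694$)
$-451372 - Q = -451372 - -161694 = -451372 + 161694 = -289678$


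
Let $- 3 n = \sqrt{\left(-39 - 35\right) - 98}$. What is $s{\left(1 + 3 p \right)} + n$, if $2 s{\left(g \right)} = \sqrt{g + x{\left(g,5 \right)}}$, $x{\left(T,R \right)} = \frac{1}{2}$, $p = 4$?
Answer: $\frac{3 \sqrt{6}}{4} - \frac{2 i \sqrt{43}}{3} \approx 1.8371 - 4.3716 i$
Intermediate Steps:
$x{\left(T,R \right)} = \frac{1}{2}$
$s{\left(g \right)} = \frac{\sqrt{\frac{1}{2} + g}}{2}$ ($s{\left(g \right)} = \frac{\sqrt{g + \frac{1}{2}}}{2} = \frac{\sqrt{\frac{1}{2} + g}}{2}$)
$n = - \frac{2 i \sqrt{43}}{3}$ ($n = - \frac{\sqrt{\left(-39 - 35\right) - 98}}{3} = - \frac{\sqrt{-74 - 98}}{3} = - \frac{\sqrt{-172}}{3} = - \frac{2 i \sqrt{43}}{3} \approx - 4.3716 i$)
$s{\left(1 + 3 p \right)} + n = \frac{\sqrt{2 + 4 \left(1 + 3 \cdot 4\right)}}{4} - \frac{2 i \sqrt{43}}{3} = \frac{\sqrt{2 + 4 \left(1 + 12\right)}}{4} - \frac{2 i \sqrt{43}}{3} = \frac{\sqrt{2 + 4 \cdot 13}}{4} - \frac{2 i \sqrt{43}}{3} = \frac{\sqrt{2 + 52}}{4} - \frac{2 i \sqrt{43}}{3} = \frac{\sqrt{54}}{4} - \frac{2 i \sqrt{43}}{3} = \frac{3 \sqrt{6}}{4} - \frac{2 i \sqrt{43}}{3}$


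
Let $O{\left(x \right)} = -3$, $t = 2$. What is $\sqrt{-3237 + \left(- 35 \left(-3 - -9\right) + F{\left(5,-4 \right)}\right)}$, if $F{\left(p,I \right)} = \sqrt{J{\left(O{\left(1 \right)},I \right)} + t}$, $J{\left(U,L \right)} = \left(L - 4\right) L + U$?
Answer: $\sqrt{-3447 + \sqrt{31}} \approx 58.664 i$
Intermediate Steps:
$J{\left(U,L \right)} = U + L \left(-4 + L\right)$ ($J{\left(U,L \right)} = \left(-4 + L\right) L + U = L \left(-4 + L\right) + U = U + L \left(-4 + L\right)$)
$F{\left(p,I \right)} = \sqrt{-1 + I^{2} - 4 I}$ ($F{\left(p,I \right)} = \sqrt{\left(-3 + I^{2} - 4 I\right) + 2} = \sqrt{-1 + I^{2} - 4 I}$)
$\sqrt{-3237 + \left(- 35 \left(-3 - -9\right) + F{\left(5,-4 \right)}\right)} = \sqrt{-3237 - \left(- \sqrt{-1 + \left(-4\right)^{2} - -16} + 35 \left(-3 - -9\right)\right)} = \sqrt{-3237 - \left(- \sqrt{-1 + 16 + 16} + 35 \left(-3 + 9\right)\right)} = \sqrt{-3237 + \left(\left(-35\right) 6 + \sqrt{31}\right)} = \sqrt{-3237 - \left(210 - \sqrt{31}\right)} = \sqrt{-3447 + \sqrt{31}}$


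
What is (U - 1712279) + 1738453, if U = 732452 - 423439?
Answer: 335187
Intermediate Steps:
U = 309013
(U - 1712279) + 1738453 = (309013 - 1712279) + 1738453 = -1403266 + 1738453 = 335187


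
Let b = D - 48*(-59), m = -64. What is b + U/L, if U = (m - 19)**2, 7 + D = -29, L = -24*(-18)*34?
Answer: 41074537/14688 ≈ 2796.5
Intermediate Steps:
L = 14688 (L = 432*34 = 14688)
D = -36 (D = -7 - 29 = -36)
b = 2796 (b = -36 - 48*(-59) = -36 + 2832 = 2796)
U = 6889 (U = (-64 - 19)**2 = (-83)**2 = 6889)
b + U/L = 2796 + 6889/14688 = 41074537/14688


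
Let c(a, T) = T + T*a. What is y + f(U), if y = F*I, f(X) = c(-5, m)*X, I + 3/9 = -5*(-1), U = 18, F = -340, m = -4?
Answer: -3896/3 ≈ -1298.7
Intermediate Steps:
I = 14/3 (I = -⅓ - 5*(-1) = -⅓ + 5 = 14/3 ≈ 4.6667)
f(X) = 16*X (f(X) = (-4*(1 - 5))*X = (-4*(-4))*X = 16*X)
y = -4760/3 (y = -340*14/3 = -4760/3 ≈ -1586.7)
y + f(U) = -4760/3 + 16*18 = -4760/3 + 288 = -3896/3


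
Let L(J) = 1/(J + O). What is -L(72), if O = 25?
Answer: -1/97 ≈ -0.010309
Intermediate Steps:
L(J) = 1/(25 + J) (L(J) = 1/(J + 25) = 1/(25 + J))
-L(72) = -1/(25 + 72) = -1/97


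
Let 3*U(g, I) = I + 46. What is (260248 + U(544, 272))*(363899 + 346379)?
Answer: 184923718412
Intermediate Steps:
U(g, I) = 46/3 + I/3 (U(g, I) = (I + 46)/3 = (46 + I)/3 = 46/3 + I/3)
(260248 + U(544, 272))*(363899 + 346379) = (260248 + (46/3 + (⅓)*272))*(363899 + 346379) = (260248 + (46/3 + 272/3))*710278 = (260248 + 106)*710278 = 260354*710278 = 184923718412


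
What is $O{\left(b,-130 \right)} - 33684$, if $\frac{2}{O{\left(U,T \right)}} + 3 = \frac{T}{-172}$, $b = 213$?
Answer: $- \frac{6501184}{193} \approx -33685.0$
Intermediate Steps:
$O{\left(U,T \right)} = \frac{2}{-3 - \frac{T}{172}}$ ($O{\left(U,T \right)} = \frac{2}{-3 + \frac{T}{-172}} = \frac{2}{-3 + T \left(- \frac{1}{172}\right)} = \frac{2}{-3 - \frac{T}{172}}$)
$O{\left(b,-130 \right)} - 33684 = - \frac{344}{516 - 130} - 33684 = - \frac{344}{386} - 33684 = \left(-344\right) \frac{1}{386} - 33684 = - \frac{172}{193} - 33684 = - \frac{6501184}{193}$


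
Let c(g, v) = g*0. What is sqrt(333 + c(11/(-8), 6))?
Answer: 3*sqrt(37) ≈ 18.248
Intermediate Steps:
c(g, v) = 0
sqrt(333 + c(11/(-8), 6)) = sqrt(333 + 0) = sqrt(333) = 3*sqrt(37)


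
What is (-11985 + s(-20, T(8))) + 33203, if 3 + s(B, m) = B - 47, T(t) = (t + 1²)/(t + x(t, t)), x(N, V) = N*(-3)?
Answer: 21148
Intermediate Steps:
x(N, V) = -3*N
T(t) = -(1 + t)/(2*t) (T(t) = (t + 1²)/(t - 3*t) = (t + 1)/((-2*t)) = (1 + t)*(-1/(2*t)) = -(1 + t)/(2*t))
s(B, m) = -50 + B (s(B, m) = -3 + (B - 47) = -3 + (-47 + B) = -50 + B)
(-11985 + s(-20, T(8))) + 33203 = (-11985 + (-50 - 20)) + 33203 = (-11985 - 70) + 33203 = -12055 + 33203 = 21148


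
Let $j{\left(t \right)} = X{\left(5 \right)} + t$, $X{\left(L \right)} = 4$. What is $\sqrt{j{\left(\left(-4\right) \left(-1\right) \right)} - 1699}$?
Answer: $i \sqrt{1691} \approx 41.122 i$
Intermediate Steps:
$j{\left(t \right)} = 4 + t$
$\sqrt{j{\left(\left(-4\right) \left(-1\right) \right)} - 1699} = \sqrt{\left(4 - -4\right) - 1699} = \sqrt{\left(4 + 4\right) - 1699} = \sqrt{8 - 1699} = \sqrt{-1691} = i \sqrt{1691}$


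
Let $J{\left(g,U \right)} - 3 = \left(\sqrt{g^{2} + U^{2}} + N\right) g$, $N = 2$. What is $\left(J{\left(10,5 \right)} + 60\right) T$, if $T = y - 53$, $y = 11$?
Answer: $-3486 - 2100 \sqrt{5} \approx -8181.7$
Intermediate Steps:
$J{\left(g,U \right)} = 3 + g \left(2 + \sqrt{U^{2} + g^{2}}\right)$ ($J{\left(g,U \right)} = 3 + \left(\sqrt{g^{2} + U^{2}} + 2\right) g = 3 + \left(\sqrt{U^{2} + g^{2}} + 2\right) g = 3 + \left(2 + \sqrt{U^{2} + g^{2}}\right) g = 3 + g \left(2 + \sqrt{U^{2} + g^{2}}\right)$)
$T = -42$ ($T = 11 - 53 = -42$)
$\left(J{\left(10,5 \right)} + 60\right) T = \left(\left(3 + 2 \cdot 10 + 10 \sqrt{5^{2} + 10^{2}}\right) + 60\right) \left(-42\right) = \left(\left(3 + 20 + 10 \sqrt{25 + 100}\right) + 60\right) \left(-42\right) = \left(\left(3 + 20 + 10 \sqrt{125}\right) + 60\right) \left(-42\right) = \left(\left(3 + 20 + 10 \cdot 5 \sqrt{5}\right) + 60\right) \left(-42\right) = \left(\left(3 + 20 + 50 \sqrt{5}\right) + 60\right) \left(-42\right) = \left(\left(23 + 50 \sqrt{5}\right) + 60\right) \left(-42\right) = \left(83 + 50 \sqrt{5}\right) \left(-42\right) = -3486 - 2100 \sqrt{5}$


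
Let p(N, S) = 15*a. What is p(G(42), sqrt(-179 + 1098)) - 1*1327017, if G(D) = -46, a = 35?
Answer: -1326492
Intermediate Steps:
p(N, S) = 525 (p(N, S) = 15*35 = 525)
p(G(42), sqrt(-179 + 1098)) - 1*1327017 = 525 - 1*1327017 = 525 - 1327017 = -1326492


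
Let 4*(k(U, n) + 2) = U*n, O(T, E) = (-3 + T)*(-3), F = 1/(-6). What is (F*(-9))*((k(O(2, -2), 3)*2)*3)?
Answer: 9/4 ≈ 2.2500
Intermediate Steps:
F = -1/6 ≈ -0.16667
O(T, E) = 9 - 3*T
k(U, n) = -2 + U*n/4 (k(U, n) = -2 + (U*n)/4 = -2 + U*n/4)
(F*(-9))*((k(O(2, -2), 3)*2)*3) = (-1/6*(-9))*(((-2 + (1/4)*(9 - 3*2)*3)*2)*3) = 3*(((-2 + (1/4)*(9 - 6)*3)*2)*3)/2 = 3*(((-2 + (1/4)*3*3)*2)*3)/2 = 3*(((-2 + 9/4)*2)*3)/2 = 3*(((1/4)*2)*3)/2 = 3*((1/2)*3)/2 = (3/2)*(3/2) = 9/4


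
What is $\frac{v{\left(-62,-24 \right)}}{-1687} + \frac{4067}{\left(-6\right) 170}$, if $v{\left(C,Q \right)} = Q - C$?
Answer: $- \frac{6899789}{1720740} \approx -4.0098$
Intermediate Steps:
$\frac{v{\left(-62,-24 \right)}}{-1687} + \frac{4067}{\left(-6\right) 170} = \frac{-24 - -62}{-1687} + \frac{4067}{\left(-6\right) 170} = \left(-24 + 62\right) \left(- \frac{1}{1687}\right) + \frac{4067}{-1020} = 38 \left(- \frac{1}{1687}\right) + 4067 \left(- \frac{1}{1020}\right) = - \frac{38}{1687} - \frac{4067}{1020} = - \frac{6899789}{1720740}$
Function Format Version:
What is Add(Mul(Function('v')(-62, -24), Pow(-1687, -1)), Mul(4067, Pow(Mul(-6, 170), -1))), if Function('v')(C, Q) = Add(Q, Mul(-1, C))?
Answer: Rational(-6899789, 1720740) ≈ -4.0098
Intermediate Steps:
Add(Mul(Function('v')(-62, -24), Pow(-1687, -1)), Mul(4067, Pow(Mul(-6, 170), -1))) = Add(Mul(Add(-24, Mul(-1, -62)), Pow(-1687, -1)), Mul(4067, Pow(Mul(-6, 170), -1))) = Add(Mul(Add(-24, 62), Rational(-1, 1687)), Mul(4067, Pow(-1020, -1))) = Add(Mul(38, Rational(-1, 1687)), Mul(4067, Rational(-1, 1020))) = Add(Rational(-38, 1687), Rational(-4067, 1020)) = Rational(-6899789, 1720740)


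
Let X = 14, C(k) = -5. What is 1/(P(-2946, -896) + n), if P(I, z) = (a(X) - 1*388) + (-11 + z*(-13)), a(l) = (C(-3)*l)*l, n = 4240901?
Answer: 1/4251170 ≈ 2.3523e-7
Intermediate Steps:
a(l) = -5*l**2 (a(l) = (-5*l)*l = -5*l**2)
P(I, z) = -1379 - 13*z (P(I, z) = (-5*14**2 - 1*388) + (-11 + z*(-13)) = (-5*196 - 388) + (-11 - 13*z) = (-980 - 388) + (-11 - 13*z) = -1368 + (-11 - 13*z) = -1379 - 13*z)
1/(P(-2946, -896) + n) = 1/((-1379 - 13*(-896)) + 4240901) = 1/((-1379 + 11648) + 4240901) = 1/(10269 + 4240901) = 1/4251170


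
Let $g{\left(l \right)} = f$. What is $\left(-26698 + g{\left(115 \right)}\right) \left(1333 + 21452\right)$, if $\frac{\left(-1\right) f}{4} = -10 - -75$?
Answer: $-614238030$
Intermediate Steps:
$f = -260$ ($f = - 4 \left(-10 - -75\right) = - 4 \left(-10 + 75\right) = \left(-4\right) 65 = -260$)
$g{\left(l \right)} = -260$
$\left(-26698 + g{\left(115 \right)}\right) \left(1333 + 21452\right) = \left(-26698 - 260\right) \left(1333 + 21452\right) = \left(-26958\right) 22785 = -614238030$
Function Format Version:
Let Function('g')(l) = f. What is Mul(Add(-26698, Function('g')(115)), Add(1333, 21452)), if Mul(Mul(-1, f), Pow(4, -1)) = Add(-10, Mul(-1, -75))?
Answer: -614238030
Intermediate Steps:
f = -260 (f = Mul(-4, Add(-10, Mul(-1, -75))) = Mul(-4, Add(-10, 75)) = Mul(-4, 65) = -260)
Function('g')(l) = -260
Mul(Add(-26698, Function('g')(115)), Add(1333, 21452)) = Mul(Add(-26698, -260), Add(1333, 21452)) = Mul(-26958, 22785) = -614238030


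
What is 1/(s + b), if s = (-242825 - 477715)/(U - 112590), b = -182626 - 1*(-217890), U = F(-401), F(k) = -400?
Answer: 11299/398519990 ≈ 2.8352e-5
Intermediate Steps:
U = -400
b = 35264 (b = -182626 + 217890 = 35264)
s = 72054/11299 (s = (-242825 - 477715)/(-400 - 112590) = -720540/(-112990) = -720540*(-1/112990) = 72054/11299 ≈ 6.3770)
1/(s + b) = 1/(72054/11299 + 35264) = 1/(398519990/11299) = 11299/398519990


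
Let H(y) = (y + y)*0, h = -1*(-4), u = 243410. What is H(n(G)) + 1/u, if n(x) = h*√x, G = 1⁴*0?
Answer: 1/243410 ≈ 4.1083e-6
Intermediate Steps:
G = 0 (G = 1*0 = 0)
h = 4
n(x) = 4*√x
H(y) = 0 (H(y) = (2*y)*0 = 0)
H(n(G)) + 1/u = 0 + 1/243410 = 1/243410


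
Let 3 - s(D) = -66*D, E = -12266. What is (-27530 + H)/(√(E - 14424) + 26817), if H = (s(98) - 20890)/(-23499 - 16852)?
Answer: -29789627201187/29019558700829 + 1110848611*I*√26690/29019558700829 ≈ -1.0265 + 0.0062537*I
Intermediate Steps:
s(D) = 3 + 66*D (s(D) = 3 - (-66)*D = 3 + 66*D)
H = 14419/40351 (H = ((3 + 66*98) - 20890)/(-23499 - 16852) = ((3 + 6468) - 20890)/(-40351) = (6471 - 20890)*(-1/40351) = -14419*(-1/40351) = 14419/40351 ≈ 0.35734)
(-27530 + H)/(√(E - 14424) + 26817) = (-27530 + 14419/40351)/(√(-12266 - 14424) + 26817) = -1110848611/(40351*(√(-26690) + 26817)) = -1110848611/(40351*(I*√26690 + 26817)) = -1110848611/(40351*(26817 + I*√26690))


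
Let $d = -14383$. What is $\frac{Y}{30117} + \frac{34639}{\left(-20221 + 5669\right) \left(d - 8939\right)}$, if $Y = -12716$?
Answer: $- \frac{479392781549}{1135684442672} \approx -0.42212$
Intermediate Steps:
$\frac{Y}{30117} + \frac{34639}{\left(-20221 + 5669\right) \left(d - 8939\right)} = - \frac{12716}{30117} + \frac{34639}{\left(-20221 + 5669\right) \left(-14383 - 8939\right)} = \left(-12716\right) \frac{1}{30117} + \frac{34639}{\left(-14552\right) \left(-23322\right)} = - \frac{12716}{30117} + \frac{34639}{339381744} = - \frac{479392781549}{1135684442672}$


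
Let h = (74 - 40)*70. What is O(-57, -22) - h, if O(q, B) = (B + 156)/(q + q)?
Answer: -135727/57 ≈ -2381.2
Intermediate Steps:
O(q, B) = (156 + B)/(2*q) (O(q, B) = (156 + B)/((2*q)) = (156 + B)*(1/(2*q)) = (156 + B)/(2*q))
h = 2380 (h = 34*70 = 2380)
O(-57, -22) - h = (½)*(156 - 22)/(-57) - 1*2380 = (½)*(-1/57)*134 - 2380 = -67/57 - 2380 = -135727/57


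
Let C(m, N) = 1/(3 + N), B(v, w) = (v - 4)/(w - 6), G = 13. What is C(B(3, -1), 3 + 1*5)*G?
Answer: 13/11 ≈ 1.1818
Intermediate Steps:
B(v, w) = (-4 + v)/(-6 + w)
C(B(3, -1), 3 + 1*5)*G = 13/(3 + (3 + 1*5)) = 13/(3 + (3 + 5)) = 13/(3 + 8) = 13/11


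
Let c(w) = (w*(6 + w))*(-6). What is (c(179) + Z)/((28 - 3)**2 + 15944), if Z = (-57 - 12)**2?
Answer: -64643/5523 ≈ -11.704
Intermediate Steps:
c(w) = -6*w*(6 + w)
Z = 4761 (Z = (-69)**2 = 4761)
(c(179) + Z)/((28 - 3)**2 + 15944) = (-6*179*(6 + 179) + 4761)/((28 - 3)**2 + 15944) = (-6*179*185 + 4761)/(25**2 + 15944) = (-198690 + 4761)/(625 + 15944) = -193929/16569 = -193929*1/16569 = -64643/5523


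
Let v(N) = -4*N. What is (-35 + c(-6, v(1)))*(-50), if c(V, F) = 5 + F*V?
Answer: 300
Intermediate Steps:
(-35 + c(-6, v(1)))*(-50) = (-35 + (5 - 4*1*(-6)))*(-50) = (-35 + (5 - 4*(-6)))*(-50) = (-35 + (5 + 24))*(-50) = (-35 + 29)*(-50) = -6*(-50) = 300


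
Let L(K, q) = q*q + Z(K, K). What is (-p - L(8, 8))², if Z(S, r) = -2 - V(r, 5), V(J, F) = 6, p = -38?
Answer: 324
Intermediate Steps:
Z(S, r) = -8 (Z(S, r) = -2 - 1*6 = -2 - 6 = -8)
L(K, q) = -8 + q² (L(K, q) = q*q - 8 = q² - 8 = -8 + q²)
(-p - L(8, 8))² = (-1*(-38) - (-8 + 8²))² = (38 - (-8 + 64))² = (38 - 1*56)² = (38 - 56)² = (-18)² = 324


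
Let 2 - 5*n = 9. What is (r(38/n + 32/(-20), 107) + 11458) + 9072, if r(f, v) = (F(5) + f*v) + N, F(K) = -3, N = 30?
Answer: 611853/35 ≈ 17482.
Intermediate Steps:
n = -7/5 (n = ⅖ - ⅕*9 = ⅖ - 9/5 = -7/5 ≈ -1.4000)
r(f, v) = 27 + f*v (r(f, v) = (-3 + f*v) + 30 = 27 + f*v)
(r(38/n + 32/(-20), 107) + 11458) + 9072 = ((27 + (38/(-7/5) + 32/(-20))*107) + 11458) + 9072 = ((27 + (38*(-5/7) + 32*(-1/20))*107) + 11458) + 9072 = ((27 + (-190/7 - 8/5)*107) + 11458) + 9072 = ((27 - 1006/35*107) + 11458) + 9072 = ((27 - 107642/35) + 11458) + 9072 = (-106697/35 + 11458) + 9072 = 294333/35 + 9072 = 611853/35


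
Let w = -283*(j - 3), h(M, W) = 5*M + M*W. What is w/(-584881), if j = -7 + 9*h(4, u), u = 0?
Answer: 48110/584881 ≈ 0.082256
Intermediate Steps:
j = 173 (j = -7 + 9*(4*(5 + 0)) = -7 + 9*(4*5) = -7 + 9*20 = -7 + 180 = 173)
w = -48110 (w = -283*(173 - 3) = -283*170 = -48110)
w/(-584881) = -48110/(-584881) = -48110*(-1/584881) = 48110/584881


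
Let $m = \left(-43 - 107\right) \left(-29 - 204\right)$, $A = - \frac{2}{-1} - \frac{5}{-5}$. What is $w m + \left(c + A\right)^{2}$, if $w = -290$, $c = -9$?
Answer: $-10135464$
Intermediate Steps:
$A = 3$ ($A = \left(-2\right) \left(-1\right) - -1 = 2 + 1 = 3$)
$m = 34950$ ($m = \left(-150\right) \left(-233\right) = 34950$)
$w m + \left(c + A\right)^{2} = \left(-290\right) 34950 + \left(-9 + 3\right)^{2} = -10135500 + \left(-6\right)^{2} = -10135500 + 36 = -10135464$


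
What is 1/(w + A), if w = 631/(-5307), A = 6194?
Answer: 5307/32870927 ≈ 0.00016145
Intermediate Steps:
w = -631/5307 (w = 631*(-1/5307) = -631/5307 ≈ -0.11890)
1/(w + A) = 1/(-631/5307 + 6194) = 1/(32870927/5307) = 5307/32870927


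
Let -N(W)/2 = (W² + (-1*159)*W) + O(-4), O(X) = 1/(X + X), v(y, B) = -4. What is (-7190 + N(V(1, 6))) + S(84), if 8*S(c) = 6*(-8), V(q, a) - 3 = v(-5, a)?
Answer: -30063/4 ≈ -7515.8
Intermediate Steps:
O(X) = 1/(2*X)
V(q, a) = -1 (V(q, a) = 3 - 4 = -1)
S(c) = -6 (S(c) = (6*(-8))/8 = (⅛)*(-48) = -6)
N(W) = ¼ - 2*W² + 318*W (N(W) = -2*((W² + (-1*159)*W) + (½)/(-4)) = -2*((W² - 159*W) + (½)*(-¼)) = -2*((W² - 159*W) - ⅛) = -2*(-⅛ + W² - 159*W) = ¼ - 2*W² + 318*W)
(-7190 + N(V(1, 6))) + S(84) = (-7190 + (¼ - 2*(-1)² + 318*(-1))) - 6 = (-7190 + (¼ - 2*1 - 318)) - 6 = (-7190 + (¼ - 2 - 318)) - 6 = (-7190 - 1279/4) - 6 = -30039/4 - 6 = -30063/4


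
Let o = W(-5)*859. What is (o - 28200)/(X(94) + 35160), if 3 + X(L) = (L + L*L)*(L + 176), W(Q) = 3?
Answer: -8541/815419 ≈ -0.010474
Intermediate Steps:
X(L) = -3 + (176 + L)*(L + L²) (X(L) = -3 + (L + L*L)*(L + 176) = -3 + (L + L²)*(176 + L) = -3 + (176 + L)*(L + L²))
o = 2577 (o = 3*859 = 2577)
(o - 28200)/(X(94) + 35160) = (2577 - 28200)/((-3 + 94³ + 176*94 + 177*94²) + 35160) = -25623/((-3 + 830584 + 16544 + 177*8836) + 35160) = -25623/((-3 + 830584 + 16544 + 1563972) + 35160) = -25623/(2411097 + 35160) = -25623/2446257 = -25623*1/2446257 = -8541/815419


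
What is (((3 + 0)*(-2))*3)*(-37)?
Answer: 666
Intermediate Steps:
(((3 + 0)*(-2))*3)*(-37) = ((3*(-2))*3)*(-37) = -6*3*(-37) = -18*(-37) = 666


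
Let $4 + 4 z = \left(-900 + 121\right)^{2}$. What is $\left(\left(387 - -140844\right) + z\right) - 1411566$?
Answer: $- \frac{4474503}{4} \approx -1.1186 \cdot 10^{6}$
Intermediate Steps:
$z = \frac{606837}{4}$ ($z = -1 + \frac{\left(-900 + 121\right)^{2}}{4} = -1 + \frac{\left(-779\right)^{2}}{4} = -1 + \frac{1}{4} \cdot 606841 = -1 + \frac{606841}{4} = \frac{606837}{4} \approx 1.5171 \cdot 10^{5}$)
$\left(\left(387 - -140844\right) + z\right) - 1411566 = \left(\left(387 - -140844\right) + \frac{606837}{4}\right) - 1411566 = \left(\left(387 + 140844\right) + \frac{606837}{4}\right) - 1411566 = \left(141231 + \frac{606837}{4}\right) - 1411566 = \frac{1171761}{4} - 1411566 = - \frac{4474503}{4}$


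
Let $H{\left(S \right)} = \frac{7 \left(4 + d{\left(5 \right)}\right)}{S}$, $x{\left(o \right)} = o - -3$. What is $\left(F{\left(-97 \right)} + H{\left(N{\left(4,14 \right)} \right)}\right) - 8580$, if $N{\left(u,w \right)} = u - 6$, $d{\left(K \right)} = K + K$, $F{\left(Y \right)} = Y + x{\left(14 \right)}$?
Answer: $-8709$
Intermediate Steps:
$x{\left(o \right)} = 3 + o$ ($x{\left(o \right)} = o + 3 = 3 + o$)
$F{\left(Y \right)} = 17 + Y$ ($F{\left(Y \right)} = Y + \left(3 + 14\right) = Y + 17 = 17 + Y$)
$d{\left(K \right)} = 2 K$
$N{\left(u,w \right)} = -6 + u$
$H{\left(S \right)} = \frac{98}{S}$ ($H{\left(S \right)} = \frac{7 \left(4 + 2 \cdot 5\right)}{S} = \frac{7 \left(4 + 10\right)}{S} = \frac{7 \cdot 14}{S} = \frac{98}{S}$)
$\left(F{\left(-97 \right)} + H{\left(N{\left(4,14 \right)} \right)}\right) - 8580 = \left(\left(17 - 97\right) + \frac{98}{-6 + 4}\right) - 8580 = \left(-80 + \frac{98}{-2}\right) - 8580 = \left(-80 + 98 \left(- \frac{1}{2}\right)\right) - 8580 = \left(-80 - 49\right) - 8580 = -129 - 8580 = -8709$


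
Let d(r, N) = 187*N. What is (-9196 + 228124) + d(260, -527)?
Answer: 120379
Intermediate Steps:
(-9196 + 228124) + d(260, -527) = (-9196 + 228124) + 187*(-527) = 218928 - 98549 = 120379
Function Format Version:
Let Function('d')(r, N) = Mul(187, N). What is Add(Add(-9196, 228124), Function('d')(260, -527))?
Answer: 120379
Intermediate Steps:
Add(Add(-9196, 228124), Function('d')(260, -527)) = Add(Add(-9196, 228124), Mul(187, -527)) = Add(218928, -98549) = 120379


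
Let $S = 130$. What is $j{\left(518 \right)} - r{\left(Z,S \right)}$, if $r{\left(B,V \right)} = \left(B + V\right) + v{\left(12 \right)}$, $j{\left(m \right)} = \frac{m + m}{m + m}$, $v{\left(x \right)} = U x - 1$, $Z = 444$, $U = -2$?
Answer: $-548$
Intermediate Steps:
$v{\left(x \right)} = -1 - 2 x$ ($v{\left(x \right)} = - 2 x - 1 = -1 - 2 x$)
$j{\left(m \right)} = 1$ ($j{\left(m \right)} = \frac{2 m}{2 m} = 2 m \frac{1}{2 m} = 1$)
$r{\left(B,V \right)} = -25 + B + V$ ($r{\left(B,V \right)} = \left(B + V\right) - 25 = -25 + B + V$)
$j{\left(518 \right)} - r{\left(Z,S \right)} = 1 - \left(-25 + 444 + 130\right) = 1 - 549 = -548$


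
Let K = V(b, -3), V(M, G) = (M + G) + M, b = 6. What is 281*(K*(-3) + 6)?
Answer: -5901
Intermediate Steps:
V(M, G) = G + 2*M (V(M, G) = (G + M) + M = G + 2*M)
K = 9 (K = -3 + 2*6 = -3 + 12 = 9)
281*(K*(-3) + 6) = 281*(9*(-3) + 6) = 281*(-27 + 6) = 281*(-21) = -5901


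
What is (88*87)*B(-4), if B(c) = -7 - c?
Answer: -22968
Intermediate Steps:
(88*87)*B(-4) = (88*87)*(-7 - 1*(-4)) = 7656*(-7 + 4) = 7656*(-3) = -22968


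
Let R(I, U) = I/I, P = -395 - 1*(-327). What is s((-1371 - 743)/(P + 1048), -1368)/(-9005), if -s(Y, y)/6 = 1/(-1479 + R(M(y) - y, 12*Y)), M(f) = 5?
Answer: -3/6654695 ≈ -4.5081e-7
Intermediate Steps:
P = -68 (P = -395 + 327 = -68)
R(I, U) = 1
s(Y, y) = 3/739 (s(Y, y) = -6/(-1479 + 1) = -6/(-1478) = -6*(-1/1478) = 3/739)
s((-1371 - 743)/(P + 1048), -1368)/(-9005) = (3/739)/(-9005) = (3/739)*(-1/9005) = -3/6654695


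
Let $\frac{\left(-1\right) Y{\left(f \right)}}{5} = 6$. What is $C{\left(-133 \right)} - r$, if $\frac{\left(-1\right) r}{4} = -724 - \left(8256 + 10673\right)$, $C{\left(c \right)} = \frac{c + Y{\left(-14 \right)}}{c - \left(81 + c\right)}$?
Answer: $- \frac{6367409}{81} \approx -78610.0$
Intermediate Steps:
$Y{\left(f \right)} = -30$ ($Y{\left(f \right)} = \left(-5\right) 6 = -30$)
$C{\left(c \right)} = \frac{10}{27} - \frac{c}{81}$ ($C{\left(c \right)} = \frac{c - 30}{c - \left(81 + c\right)} = \frac{-30 + c}{-81} = \left(-30 + c\right) \left(- \frac{1}{81}\right) = \frac{10}{27} - \frac{c}{81}$)
$r = 78612$ ($r = - 4 \left(-724 - \left(8256 + 10673\right)\right) = - 4 \left(-724 - 18929\right) = \left(-4\right) \left(-19653\right) = 78612$)
$C{\left(-133 \right)} - r = \left(\frac{10}{27} - - \frac{133}{81}\right) - 78612 = \left(\frac{10}{27} + \frac{133}{81}\right) - 78612 = \frac{163}{81} - 78612 = - \frac{6367409}{81}$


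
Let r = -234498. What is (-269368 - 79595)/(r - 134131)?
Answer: 348963/368629 ≈ 0.94665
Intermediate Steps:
(-269368 - 79595)/(r - 134131) = (-269368 - 79595)/(-234498 - 134131) = -348963/(-368629) = -348963*(-1/368629) = 348963/368629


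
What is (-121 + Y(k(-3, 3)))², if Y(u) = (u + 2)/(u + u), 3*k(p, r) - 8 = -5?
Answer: 57121/4 ≈ 14280.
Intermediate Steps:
k(p, r) = 1 (k(p, r) = 8/3 + (⅓)*(-5) = 8/3 - 5/3 = 1)
Y(u) = (2 + u)/(2*u) (Y(u) = (2 + u)/((2*u)) = (2 + u)*(1/(2*u)) = (2 + u)/(2*u))
(-121 + Y(k(-3, 3)))² = (-121 + (½)*(2 + 1)/1)² = (-121 + (½)*1*3)² = (-121 + 3/2)² = (-239/2)² = 57121/4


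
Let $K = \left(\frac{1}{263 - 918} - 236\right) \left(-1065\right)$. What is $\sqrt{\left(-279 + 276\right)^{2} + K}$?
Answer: $\frac{6 \sqrt{119817447}}{131} \approx 501.35$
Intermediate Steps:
$K = \frac{32925753}{131}$ ($K = \left(\frac{1}{-655} - 236\right) \left(-1065\right) = \left(- \frac{1}{655} - 236\right) \left(-1065\right) = \left(- \frac{154581}{655}\right) \left(-1065\right) = \frac{32925753}{131} \approx 2.5134 \cdot 10^{5}$)
$\sqrt{\left(-279 + 276\right)^{2} + K} = \sqrt{\left(-279 + 276\right)^{2} + \frac{32925753}{131}} = \sqrt{\left(-3\right)^{2} + \frac{32925753}{131}} = \sqrt{9 + \frac{32925753}{131}} = \sqrt{\frac{32926932}{131}} = \frac{6 \sqrt{119817447}}{131}$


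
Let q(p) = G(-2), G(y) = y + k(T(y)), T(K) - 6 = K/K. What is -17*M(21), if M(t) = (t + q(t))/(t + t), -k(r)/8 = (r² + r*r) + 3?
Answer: 4471/14 ≈ 319.36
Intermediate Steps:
T(K) = 7 (T(K) = 6 + K/K = 6 + 1 = 7)
k(r) = -24 - 16*r² (k(r) = -8*((r² + r*r) + 3) = -8*((r² + r²) + 3) = -8*(2*r² + 3) = -8*(3 + 2*r²) = -24 - 16*r²)
G(y) = -808 + y (G(y) = y + (-24 - 16*7²) = y + (-24 - 16*49) = y + (-24 - 784) = y - 808 = -808 + y)
q(p) = -810 (q(p) = -808 - 2 = -810)
M(t) = (-810 + t)/(2*t) (M(t) = (t - 810)/(t + t) = (-810 + t)/((2*t)) = (-810 + t)*(1/(2*t)) = (-810 + t)/(2*t))
-17*M(21) = -17*(-810 + 21)/(2*21) = -17*(-789)/(2*21) = -17*(-263/14) = 4471/14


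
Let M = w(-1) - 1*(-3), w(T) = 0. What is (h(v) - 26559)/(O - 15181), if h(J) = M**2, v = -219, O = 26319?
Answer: -13275/5569 ≈ -2.3837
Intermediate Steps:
M = 3 (M = 0 - 1*(-3) = 0 + 3 = 3)
h(J) = 9 (h(J) = 3**2 = 9)
(h(v) - 26559)/(O - 15181) = (9 - 26559)/(26319 - 15181) = -26550/11138 = -26550*1/11138 = -13275/5569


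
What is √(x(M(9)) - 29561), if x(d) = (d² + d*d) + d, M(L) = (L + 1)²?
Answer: I*√9461 ≈ 97.268*I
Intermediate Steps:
M(L) = (1 + L)²
x(d) = d + 2*d² (x(d) = (d² + d²) + d = 2*d² + d = d + 2*d²)
√(x(M(9)) - 29561) = √((1 + 9)²*(1 + 2*(1 + 9)²) - 29561) = √(10²*(1 + 2*10²) - 29561) = √(100*(1 + 2*100) - 29561) = √(100*(1 + 200) - 29561) = √(100*201 - 29561) = √(20100 - 29561) = √(-9461) = I*√9461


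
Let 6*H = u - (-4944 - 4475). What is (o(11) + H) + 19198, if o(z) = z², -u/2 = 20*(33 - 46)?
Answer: 41951/2 ≈ 20976.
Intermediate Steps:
u = 520 (u = -40*(33 - 46) = -40*(-13) = -2*(-260) = 520)
H = 3313/2 (H = (520 - (-4944 - 4475))/6 = (520 - 1*(-9419))/6 = (520 + 9419)/6 = (⅙)*9939 = 3313/2 ≈ 1656.5)
(o(11) + H) + 19198 = (11² + 3313/2) + 19198 = (121 + 3313/2) + 19198 = 3555/2 + 19198 = 41951/2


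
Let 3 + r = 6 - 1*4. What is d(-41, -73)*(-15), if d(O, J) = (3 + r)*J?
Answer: 2190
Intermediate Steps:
r = -1 (r = -3 + (6 - 1*4) = -3 + (6 - 4) = -3 + 2 = -1)
d(O, J) = 2*J (d(O, J) = (3 - 1)*J = 2*J)
d(-41, -73)*(-15) = (2*(-73))*(-15) = -146*(-15) = 2190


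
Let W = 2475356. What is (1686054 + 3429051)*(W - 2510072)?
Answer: -177575985180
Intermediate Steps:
(1686054 + 3429051)*(W - 2510072) = (1686054 + 3429051)*(2475356 - 2510072) = 5115105*(-34716) = -177575985180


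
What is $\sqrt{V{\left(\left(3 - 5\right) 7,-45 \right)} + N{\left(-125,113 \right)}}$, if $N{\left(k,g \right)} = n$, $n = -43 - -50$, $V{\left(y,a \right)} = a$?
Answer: $i \sqrt{38} \approx 6.1644 i$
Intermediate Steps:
$n = 7$ ($n = -43 + 50 = 7$)
$N{\left(k,g \right)} = 7$
$\sqrt{V{\left(\left(3 - 5\right) 7,-45 \right)} + N{\left(-125,113 \right)}} = \sqrt{-45 + 7} = \sqrt{-38} = i \sqrt{38}$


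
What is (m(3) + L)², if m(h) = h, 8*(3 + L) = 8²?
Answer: 64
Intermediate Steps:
L = 5 (L = -3 + (⅛)*8² = -3 + (⅛)*64 = -3 + 8 = 5)
(m(3) + L)² = (3 + 5)² = 8² = 64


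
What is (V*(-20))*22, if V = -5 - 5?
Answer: 4400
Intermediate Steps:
V = -10
(V*(-20))*22 = -10*(-20)*22 = 200*22 = 4400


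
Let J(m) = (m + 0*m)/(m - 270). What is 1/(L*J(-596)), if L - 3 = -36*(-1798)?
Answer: 433/19289838 ≈ 2.2447e-5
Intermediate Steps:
J(m) = m/(-270 + m) (J(m) = (m + 0)/(-270 + m) = m/(-270 + m))
L = 64731 (L = 3 - 36*(-1798) = 3 + 64728 = 64731)
1/(L*J(-596)) = 1/(64731*((-596/(-270 - 596)))) = 1/(64731*((-596/(-866)))) = 1/(64731*((-596*(-1/866)))) = 1/(64731*(298/433)) = (1/64731)*(433/298) = 433/19289838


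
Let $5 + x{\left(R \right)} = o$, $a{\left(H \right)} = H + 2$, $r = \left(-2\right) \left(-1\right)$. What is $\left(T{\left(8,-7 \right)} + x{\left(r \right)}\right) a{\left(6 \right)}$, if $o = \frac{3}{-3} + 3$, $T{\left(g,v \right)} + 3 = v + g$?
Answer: $-40$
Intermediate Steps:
$T{\left(g,v \right)} = -3 + g + v$ ($T{\left(g,v \right)} = -3 + \left(v + g\right) = -3 + \left(g + v\right) = -3 + g + v$)
$r = 2$
$a{\left(H \right)} = 2 + H$
$o = 2$ ($o = 3 \left(- \frac{1}{3}\right) + 3 = -1 + 3 = 2$)
$x{\left(R \right)} = -3$ ($x{\left(R \right)} = -5 + 2 = -3$)
$\left(T{\left(8,-7 \right)} + x{\left(r \right)}\right) a{\left(6 \right)} = \left(\left(-3 + 8 - 7\right) - 3\right) \left(2 + 6\right) = \left(-2 - 3\right) 8 = \left(-5\right) 8 = -40$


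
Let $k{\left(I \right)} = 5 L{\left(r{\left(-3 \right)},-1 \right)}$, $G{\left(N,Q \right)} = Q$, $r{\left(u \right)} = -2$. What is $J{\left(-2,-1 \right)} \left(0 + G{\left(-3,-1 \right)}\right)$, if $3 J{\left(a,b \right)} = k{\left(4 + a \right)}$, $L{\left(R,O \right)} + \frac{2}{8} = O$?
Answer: $\frac{25}{12} \approx 2.0833$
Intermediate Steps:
$L{\left(R,O \right)} = - \frac{1}{4} + O$
$k{\left(I \right)} = - \frac{25}{4}$ ($k{\left(I \right)} = 5 \left(- \frac{1}{4} - 1\right) = 5 \left(- \frac{5}{4}\right) = - \frac{25}{4}$)
$J{\left(a,b \right)} = - \frac{25}{12}$ ($J{\left(a,b \right)} = \frac{1}{3} \left(- \frac{25}{4}\right) = - \frac{25}{12}$)
$J{\left(-2,-1 \right)} \left(0 + G{\left(-3,-1 \right)}\right) = - \frac{25 \left(0 - 1\right)}{12} = \left(- \frac{25}{12}\right) \left(-1\right) = \frac{25}{12}$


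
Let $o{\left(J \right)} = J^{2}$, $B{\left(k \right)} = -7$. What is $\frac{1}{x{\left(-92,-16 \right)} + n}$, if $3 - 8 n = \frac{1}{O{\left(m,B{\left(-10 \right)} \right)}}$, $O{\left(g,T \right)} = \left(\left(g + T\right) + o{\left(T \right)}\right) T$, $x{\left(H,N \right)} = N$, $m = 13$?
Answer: $- \frac{770}{12031} \approx -0.064001$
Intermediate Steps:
$O{\left(g,T \right)} = T \left(T + g + T^{2}\right)$ ($O{\left(g,T \right)} = \left(\left(g + T\right) + T^{2}\right) T = \left(\left(T + g\right) + T^{2}\right) T = \left(T + g + T^{2}\right) T = T \left(T + g + T^{2}\right)$)
$n = \frac{289}{770}$ ($n = \frac{3}{8} - \frac{1}{8 \left(- 7 \left(-7 + 13 + \left(-7\right)^{2}\right)\right)} = \frac{3}{8} - \frac{1}{8 \left(- 7 \left(-7 + 13 + 49\right)\right)} = \frac{3}{8} - \frac{1}{8 \left(\left(-7\right) 55\right)} = \frac{3}{8} - \frac{1}{8 \left(-385\right)} = \frac{3}{8} - - \frac{1}{3080} = \frac{3}{8} + \frac{1}{3080} = \frac{289}{770} \approx 0.37532$)
$\frac{1}{x{\left(-92,-16 \right)} + n} = \frac{1}{-16 + \frac{289}{770}} = \frac{1}{- \frac{12031}{770}} = - \frac{770}{12031}$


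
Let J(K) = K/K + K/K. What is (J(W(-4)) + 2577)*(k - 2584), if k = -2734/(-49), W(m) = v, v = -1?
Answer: -319491678/49 ≈ -6.5202e+6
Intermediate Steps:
W(m) = -1
k = 2734/49 (k = -2734*(-1/49) = 2734/49 ≈ 55.796)
J(K) = 2 (J(K) = 1 + 1 = 2)
(J(W(-4)) + 2577)*(k - 2584) = (2 + 2577)*(2734/49 - 2584) = 2579*(-123882/49) = -319491678/49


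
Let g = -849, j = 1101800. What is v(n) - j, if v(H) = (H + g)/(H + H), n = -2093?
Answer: -2306065929/2093 ≈ -1.1018e+6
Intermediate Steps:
v(H) = (-849 + H)/(2*H) (v(H) = (H - 849)/(H + H) = (-849 + H)/((2*H)) = (-849 + H)*(1/(2*H)) = (-849 + H)/(2*H))
v(n) - j = (½)*(-849 - 2093)/(-2093) - 1*1101800 = (½)*(-1/2093)*(-2942) - 1101800 = 1471/2093 - 1101800 = -2306065929/2093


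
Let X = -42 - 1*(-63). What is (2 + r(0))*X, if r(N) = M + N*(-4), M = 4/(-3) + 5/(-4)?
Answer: -49/4 ≈ -12.250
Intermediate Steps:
M = -31/12 (M = 4*(-⅓) + 5*(-¼) = -4/3 - 5/4 = -31/12 ≈ -2.5833)
X = 21 (X = -42 + 63 = 21)
r(N) = -31/12 - 4*N (r(N) = -31/12 + N*(-4) = -31/12 - 4*N)
(2 + r(0))*X = (2 + (-31/12 - 4*0))*21 = (2 + (-31/12 + 0))*21 = (2 - 31/12)*21 = -7/12*21 = -49/4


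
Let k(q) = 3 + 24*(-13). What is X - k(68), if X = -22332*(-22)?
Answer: 491613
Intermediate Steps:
k(q) = -309 (k(q) = 3 - 312 = -309)
X = 491304
X - k(68) = 491304 - 1*(-309) = 491304 + 309 = 491613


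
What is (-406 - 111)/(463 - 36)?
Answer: -517/427 ≈ -1.2108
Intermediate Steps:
(-406 - 111)/(463 - 36) = -517/427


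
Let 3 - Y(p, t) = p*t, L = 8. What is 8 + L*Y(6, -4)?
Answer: 224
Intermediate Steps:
Y(p, t) = 3 - p*t
8 + L*Y(6, -4) = 8 + 8*(3 - 1*6*(-4)) = 8 + 8*(3 + 24) = 8 + 8*27 = 8 + 216 = 224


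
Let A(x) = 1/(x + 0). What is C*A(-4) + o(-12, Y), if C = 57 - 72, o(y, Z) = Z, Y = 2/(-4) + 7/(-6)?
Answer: 25/12 ≈ 2.0833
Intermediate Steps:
A(x) = 1/x
Y = -5/3 (Y = 2*(-¼) + 7*(-⅙) = -½ - 7/6 = -5/3 ≈ -1.6667)
C = -15
C*A(-4) + o(-12, Y) = -15/(-4) - 5/3 = -15*(-¼) - 5/3 = 15/4 - 5/3 = 25/12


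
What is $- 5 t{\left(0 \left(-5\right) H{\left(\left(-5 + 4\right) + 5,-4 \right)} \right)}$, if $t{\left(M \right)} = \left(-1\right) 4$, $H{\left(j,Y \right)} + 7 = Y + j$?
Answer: $20$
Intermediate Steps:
$H{\left(j,Y \right)} = -7 + Y + j$ ($H{\left(j,Y \right)} = -7 + \left(Y + j\right) = -7 + Y + j$)
$t{\left(M \right)} = -4$
$- 5 t{\left(0 \left(-5\right) H{\left(\left(-5 + 4\right) + 5,-4 \right)} \right)} = \left(-5\right) \left(-4\right) = 20$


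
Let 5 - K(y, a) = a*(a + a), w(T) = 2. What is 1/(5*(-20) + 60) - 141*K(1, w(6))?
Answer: 16919/40 ≈ 422.98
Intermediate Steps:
K(y, a) = 5 - 2*a² (K(y, a) = 5 - a*(a + a) = 5 - a*2*a = 5 - 2*a²)
1/(5*(-20) + 60) - 141*K(1, w(6)) = 1/(5*(-20) + 60) - 141*(5 - 2*2²) = 1/(-100 + 60) - 141*(5 - 2*4) = 1/(-40) - 141*(5 - 8) = -1/40 - 141*(-3) = -1/40 + 423 = 16919/40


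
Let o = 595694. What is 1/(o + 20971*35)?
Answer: 1/1329679 ≈ 7.5206e-7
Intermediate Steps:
1/(o + 20971*35) = 1/(595694 + 20971*35) = 1/(595694 + 733985) = 1/1329679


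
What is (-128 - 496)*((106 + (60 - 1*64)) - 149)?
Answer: 29328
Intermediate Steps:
(-128 - 496)*((106 + (60 - 1*64)) - 149) = -624*((106 + (60 - 64)) - 149) = -624*((106 - 4) - 149) = -624*(102 - 149) = -624*(-47) = 29328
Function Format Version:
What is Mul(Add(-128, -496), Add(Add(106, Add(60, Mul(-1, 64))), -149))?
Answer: 29328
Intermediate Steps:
Mul(Add(-128, -496), Add(Add(106, Add(60, Mul(-1, 64))), -149)) = Mul(-624, Add(Add(106, Add(60, -64)), -149)) = Mul(-624, Add(Add(106, -4), -149)) = Mul(-624, Add(102, -149)) = Mul(-624, -47) = 29328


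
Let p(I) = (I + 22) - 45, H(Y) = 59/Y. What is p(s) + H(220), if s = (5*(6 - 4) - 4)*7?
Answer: 4239/220 ≈ 19.268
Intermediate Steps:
s = 42 (s = (5*2 - 4)*7 = (10 - 4)*7 = 6*7 = 42)
p(I) = -23 + I (p(I) = (22 + I) - 45 = -23 + I)
p(s) + H(220) = (-23 + 42) + 59/220 = 19 + 59*(1/220) = 19 + 59/220 = 4239/220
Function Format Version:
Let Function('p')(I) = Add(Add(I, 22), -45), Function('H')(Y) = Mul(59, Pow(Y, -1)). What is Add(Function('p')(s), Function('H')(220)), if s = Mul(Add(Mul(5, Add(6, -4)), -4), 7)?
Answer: Rational(4239, 220) ≈ 19.268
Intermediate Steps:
s = 42 (s = Mul(Add(Mul(5, 2), -4), 7) = Mul(Add(10, -4), 7) = Mul(6, 7) = 42)
Function('p')(I) = Add(-23, I) (Function('p')(I) = Add(Add(22, I), -45) = Add(-23, I))
Add(Function('p')(s), Function('H')(220)) = Add(Add(-23, 42), Mul(59, Pow(220, -1))) = Add(19, Mul(59, Rational(1, 220))) = Add(19, Rational(59, 220)) = Rational(4239, 220)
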